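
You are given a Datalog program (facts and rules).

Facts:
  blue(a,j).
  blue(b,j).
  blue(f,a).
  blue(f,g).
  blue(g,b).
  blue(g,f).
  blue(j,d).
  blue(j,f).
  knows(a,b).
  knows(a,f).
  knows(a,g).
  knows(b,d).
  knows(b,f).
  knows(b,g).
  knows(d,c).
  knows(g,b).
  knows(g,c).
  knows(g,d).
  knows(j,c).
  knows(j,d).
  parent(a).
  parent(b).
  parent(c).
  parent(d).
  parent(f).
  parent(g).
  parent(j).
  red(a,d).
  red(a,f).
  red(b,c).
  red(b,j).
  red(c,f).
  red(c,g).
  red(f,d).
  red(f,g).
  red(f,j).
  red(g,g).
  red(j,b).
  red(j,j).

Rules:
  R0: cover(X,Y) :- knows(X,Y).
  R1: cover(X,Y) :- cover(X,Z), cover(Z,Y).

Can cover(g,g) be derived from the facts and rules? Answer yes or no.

yes

round 1: derive cover(a,b) via R0 from knows(a,b)
round 1: derive cover(a,f) via R0 from knows(a,f)
round 1: derive cover(a,g) via R0 from knows(a,g)
round 1: derive cover(b,d) via R0 from knows(b,d)
round 1: derive cover(b,f) via R0 from knows(b,f)
round 1: derive cover(b,g) via R0 from knows(b,g)
round 1: derive cover(d,c) via R0 from knows(d,c)
round 1: derive cover(g,b) via R0 from knows(g,b)
round 1: derive cover(g,c) via R0 from knows(g,c)
round 1: derive cover(g,d) via R0 from knows(g,d)
round 1: derive cover(j,c) via R0 from knows(j,c)
round 1: derive cover(j,d) via R0 from knows(j,d)
round 2: derive cover(a,c) via R1 from cover(a,g), cover(g,c)
round 2: derive cover(a,d) via R1 from cover(a,b), cover(b,d)
round 2: derive cover(b,b) via R1 from cover(b,g), cover(g,b)
round 2: derive cover(b,c) via R1 from cover(b,d), cover(d,c)
round 2: derive cover(g,f) via R1 from cover(g,b), cover(b,f)
round 2: derive cover(g,g) via R1 from cover(g,b), cover(b,g)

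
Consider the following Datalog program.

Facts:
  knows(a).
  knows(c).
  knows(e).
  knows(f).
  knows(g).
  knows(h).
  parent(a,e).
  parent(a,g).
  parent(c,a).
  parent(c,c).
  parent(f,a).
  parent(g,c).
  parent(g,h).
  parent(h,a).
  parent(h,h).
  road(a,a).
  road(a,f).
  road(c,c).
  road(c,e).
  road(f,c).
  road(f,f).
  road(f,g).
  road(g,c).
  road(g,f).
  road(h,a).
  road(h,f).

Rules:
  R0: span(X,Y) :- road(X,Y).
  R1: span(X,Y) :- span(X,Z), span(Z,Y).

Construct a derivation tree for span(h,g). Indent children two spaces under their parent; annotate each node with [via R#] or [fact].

round 1: derive span(a,a) via R0 from road(a,a)
round 1: derive span(a,f) via R0 from road(a,f)
round 1: derive span(c,c) via R0 from road(c,c)
round 1: derive span(c,e) via R0 from road(c,e)
round 1: derive span(f,c) via R0 from road(f,c)
round 1: derive span(f,f) via R0 from road(f,f)
round 1: derive span(f,g) via R0 from road(f,g)
round 1: derive span(g,c) via R0 from road(g,c)
round 1: derive span(g,f) via R0 from road(g,f)
round 1: derive span(h,a) via R0 from road(h,a)
round 1: derive span(h,f) via R0 from road(h,f)
round 2: derive span(a,c) via R1 from span(a,f), span(f,c)
round 2: derive span(a,g) via R1 from span(a,f), span(f,g)
round 2: derive span(f,e) via R1 from span(f,c), span(c,e)
round 2: derive span(g,e) via R1 from span(g,c), span(c,e)
round 2: derive span(g,g) via R1 from span(g,f), span(f,g)
round 2: derive span(h,c) via R1 from span(h,f), span(f,c)
round 2: derive span(h,g) via R1 from span(h,f), span(f,g)
round 3: derive span(a,e) via R1 from span(a,c), span(c,e)
round 3: derive span(h,e) via R1 from span(h,c), span(c,e)

span(h,g)  [via R1]
  span(h,f)  [via R0]
    road(h,f)  [fact]
  span(f,g)  [via R0]
    road(f,g)  [fact]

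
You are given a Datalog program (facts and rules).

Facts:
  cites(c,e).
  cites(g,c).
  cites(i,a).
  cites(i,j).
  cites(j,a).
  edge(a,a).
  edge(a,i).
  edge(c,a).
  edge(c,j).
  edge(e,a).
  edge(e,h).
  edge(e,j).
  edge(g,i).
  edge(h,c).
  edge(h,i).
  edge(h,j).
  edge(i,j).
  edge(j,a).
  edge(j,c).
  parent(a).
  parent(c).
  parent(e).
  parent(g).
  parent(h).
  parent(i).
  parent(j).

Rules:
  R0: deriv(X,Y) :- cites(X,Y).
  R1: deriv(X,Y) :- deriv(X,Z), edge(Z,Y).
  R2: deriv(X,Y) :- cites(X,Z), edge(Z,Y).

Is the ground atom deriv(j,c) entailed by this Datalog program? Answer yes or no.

yes

round 1: derive deriv(c,e) via R0 from cites(c,e)
round 1: derive deriv(g,c) via R0 from cites(g,c)
round 1: derive deriv(i,a) via R0 from cites(i,a)
round 1: derive deriv(i,j) via R0 from cites(i,j)
round 1: derive deriv(j,a) via R0 from cites(j,a)
round 1: derive deriv(c,a) via R2 from cites(c,e), edge(e,a)
round 1: derive deriv(c,h) via R2 from cites(c,e), edge(e,h)
round 1: derive deriv(c,j) via R2 from cites(c,e), edge(e,j)
round 1: derive deriv(g,a) via R2 from cites(g,c), edge(c,a)
round 1: derive deriv(g,j) via R2 from cites(g,c), edge(c,j)
round 1: derive deriv(i,c) via R2 from cites(i,j), edge(j,c)
round 1: derive deriv(i,i) via R2 from cites(i,a), edge(a,i)
round 1: derive deriv(j,i) via R2 from cites(j,a), edge(a,i)
round 2: derive deriv(c,c) via R1 from deriv(c,h), edge(h,c)
round 2: derive deriv(c,i) via R1 from deriv(c,a), edge(a,i)
round 2: derive deriv(g,i) via R1 from deriv(g,a), edge(a,i)
round 2: derive deriv(j,j) via R1 from deriv(j,i), edge(i,j)
round 3: derive deriv(j,c) via R1 from deriv(j,j), edge(j,c)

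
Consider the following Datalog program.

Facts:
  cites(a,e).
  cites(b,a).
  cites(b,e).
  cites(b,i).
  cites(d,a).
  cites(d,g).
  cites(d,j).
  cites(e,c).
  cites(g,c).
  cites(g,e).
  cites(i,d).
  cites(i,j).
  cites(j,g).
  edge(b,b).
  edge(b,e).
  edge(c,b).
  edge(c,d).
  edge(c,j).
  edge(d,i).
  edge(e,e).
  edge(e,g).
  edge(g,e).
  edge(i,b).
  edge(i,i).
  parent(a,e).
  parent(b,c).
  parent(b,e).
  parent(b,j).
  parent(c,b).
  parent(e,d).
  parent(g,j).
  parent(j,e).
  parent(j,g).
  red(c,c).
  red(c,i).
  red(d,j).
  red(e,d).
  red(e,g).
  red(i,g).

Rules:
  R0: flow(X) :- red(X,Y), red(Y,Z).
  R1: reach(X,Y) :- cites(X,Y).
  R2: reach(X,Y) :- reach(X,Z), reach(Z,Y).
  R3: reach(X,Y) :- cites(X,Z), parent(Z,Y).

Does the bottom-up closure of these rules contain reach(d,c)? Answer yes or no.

yes

round 1: derive reach(a,e) via R1 from cites(a,e)
round 1: derive reach(b,a) via R1 from cites(b,a)
round 1: derive reach(b,e) via R1 from cites(b,e)
round 1: derive reach(b,i) via R1 from cites(b,i)
round 1: derive reach(d,a) via R1 from cites(d,a)
round 1: derive reach(d,g) via R1 from cites(d,g)
round 1: derive reach(d,j) via R1 from cites(d,j)
round 1: derive reach(e,c) via R1 from cites(e,c)
round 1: derive reach(g,c) via R1 from cites(g,c)
round 1: derive reach(g,e) via R1 from cites(g,e)
round 1: derive reach(i,d) via R1 from cites(i,d)
round 1: derive reach(i,j) via R1 from cites(i,j)
round 1: derive reach(j,g) via R1 from cites(j,g)
round 1: derive reach(a,d) via R3 from cites(a,e), parent(e,d)
round 1: derive reach(b,d) via R3 from cites(b,e), parent(e,d)
round 1: derive reach(d,e) via R3 from cites(d,a), parent(a,e)
round 1: derive reach(e,b) via R3 from cites(e,c), parent(c,b)
round 1: derive reach(g,b) via R3 from cites(g,c), parent(c,b)
round 1: derive reach(g,d) via R3 from cites(g,e), parent(e,d)
round 1: derive reach(i,e) via R3 from cites(i,j), parent(j,e)
round 1: derive reach(i,g) via R3 from cites(i,j), parent(j,g)
round 1: derive reach(j,j) via R3 from cites(j,g), parent(g,j)
round 2: derive reach(a,a) via R2 from reach(a,d), reach(d,a)
round 2: derive reach(a,b) via R2 from reach(a,e), reach(e,b)
round 2: derive reach(a,c) via R2 from reach(a,e), reach(e,c)
round 2: derive reach(a,g) via R2 from reach(a,d), reach(d,g)
round 2: derive reach(a,j) via R2 from reach(a,d), reach(d,j)
round 2: derive reach(b,b) via R2 from reach(b,e), reach(e,b)
round 2: derive reach(b,c) via R2 from reach(b,e), reach(e,c)
round 2: derive reach(b,g) via R2 from reach(b,d), reach(d,g)
round 2: derive reach(b,j) via R2 from reach(b,d), reach(d,j)
round 2: derive reach(d,b) via R2 from reach(d,e), reach(e,b)
round 2: derive reach(d,c) via R2 from reach(d,e), reach(e,c)
round 2: derive reach(d,d) via R2 from reach(d,a), reach(a,d)
round 2: derive reach(e,a) via R2 from reach(e,b), reach(b,a)
round 2: derive reach(e,d) via R2 from reach(e,b), reach(b,d)
round 2: derive reach(e,e) via R2 from reach(e,b), reach(b,e)
round 2: derive reach(e,i) via R2 from reach(e,b), reach(b,i)
round 2: derive reach(g,a) via R2 from reach(g,b), reach(b,a)
round 2: derive reach(g,g) via R2 from reach(g,d), reach(d,g)
round 2: derive reach(g,i) via R2 from reach(g,b), reach(b,i)
round 2: derive reach(g,j) via R2 from reach(g,d), reach(d,j)
round 2: derive reach(i,a) via R2 from reach(i,d), reach(d,a)
round 2: derive reach(i,b) via R2 from reach(i,e), reach(e,b)
round 2: derive reach(i,c) via R2 from reach(i,e), reach(e,c)
round 2: derive reach(j,b) via R2 from reach(j,g), reach(g,b)
round 2: derive reach(j,c) via R2 from reach(j,g), reach(g,c)
round 2: derive reach(j,d) via R2 from reach(j,g), reach(g,d)
round 2: derive reach(j,e) via R2 from reach(j,g), reach(g,e)
round 3: derive reach(a,i) via R2 from reach(a,b), reach(b,i)
round 3: derive reach(d,i) via R2 from reach(d,b), reach(b,i)
round 3: derive reach(e,g) via R2 from reach(e,a), reach(a,g)
round 3: derive reach(e,j) via R2 from reach(e,a), reach(a,j)
round 3: derive reach(i,i) via R2 from reach(i,b), reach(b,i)
round 3: derive reach(j,a) via R2 from reach(j,b), reach(b,a)
round 3: derive reach(j,i) via R2 from reach(j,b), reach(b,i)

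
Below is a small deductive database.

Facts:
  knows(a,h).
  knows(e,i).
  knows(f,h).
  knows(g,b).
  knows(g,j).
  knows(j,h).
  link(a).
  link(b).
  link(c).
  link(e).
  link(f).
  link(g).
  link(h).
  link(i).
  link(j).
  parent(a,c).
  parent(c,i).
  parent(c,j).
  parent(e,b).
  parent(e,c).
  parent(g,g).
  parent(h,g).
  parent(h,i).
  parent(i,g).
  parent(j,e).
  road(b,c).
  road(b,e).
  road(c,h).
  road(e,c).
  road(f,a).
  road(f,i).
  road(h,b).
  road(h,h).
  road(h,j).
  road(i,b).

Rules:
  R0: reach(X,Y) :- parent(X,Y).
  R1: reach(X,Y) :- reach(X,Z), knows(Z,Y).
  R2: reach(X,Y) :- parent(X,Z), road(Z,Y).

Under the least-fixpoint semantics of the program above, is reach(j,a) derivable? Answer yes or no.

no

round 1: derive reach(a,c) via R0 from parent(a,c)
round 1: derive reach(c,i) via R0 from parent(c,i)
round 1: derive reach(c,j) via R0 from parent(c,j)
round 1: derive reach(e,b) via R0 from parent(e,b)
round 1: derive reach(e,c) via R0 from parent(e,c)
round 1: derive reach(g,g) via R0 from parent(g,g)
round 1: derive reach(h,g) via R0 from parent(h,g)
round 1: derive reach(h,i) via R0 from parent(h,i)
round 1: derive reach(i,g) via R0 from parent(i,g)
round 1: derive reach(j,e) via R0 from parent(j,e)
round 1: derive reach(a,h) via R2 from parent(a,c), road(c,h)
round 1: derive reach(c,b) via R2 from parent(c,i), road(i,b)
round 1: derive reach(e,e) via R2 from parent(e,b), road(b,e)
round 1: derive reach(e,h) via R2 from parent(e,c), road(c,h)
round 1: derive reach(h,b) via R2 from parent(h,i), road(i,b)
round 1: derive reach(j,c) via R2 from parent(j,e), road(e,c)
round 2: derive reach(c,h) via R1 from reach(c,j), knows(j,h)
round 2: derive reach(e,i) via R1 from reach(e,e), knows(e,i)
round 2: derive reach(g,b) via R1 from reach(g,g), knows(g,b)
round 2: derive reach(g,j) via R1 from reach(g,g), knows(g,j)
round 2: derive reach(h,j) via R1 from reach(h,g), knows(g,j)
round 2: derive reach(i,b) via R1 from reach(i,g), knows(g,b)
round 2: derive reach(i,j) via R1 from reach(i,g), knows(g,j)
round 2: derive reach(j,i) via R1 from reach(j,e), knows(e,i)
round 3: derive reach(g,h) via R1 from reach(g,j), knows(j,h)
round 3: derive reach(h,h) via R1 from reach(h,j), knows(j,h)
round 3: derive reach(i,h) via R1 from reach(i,j), knows(j,h)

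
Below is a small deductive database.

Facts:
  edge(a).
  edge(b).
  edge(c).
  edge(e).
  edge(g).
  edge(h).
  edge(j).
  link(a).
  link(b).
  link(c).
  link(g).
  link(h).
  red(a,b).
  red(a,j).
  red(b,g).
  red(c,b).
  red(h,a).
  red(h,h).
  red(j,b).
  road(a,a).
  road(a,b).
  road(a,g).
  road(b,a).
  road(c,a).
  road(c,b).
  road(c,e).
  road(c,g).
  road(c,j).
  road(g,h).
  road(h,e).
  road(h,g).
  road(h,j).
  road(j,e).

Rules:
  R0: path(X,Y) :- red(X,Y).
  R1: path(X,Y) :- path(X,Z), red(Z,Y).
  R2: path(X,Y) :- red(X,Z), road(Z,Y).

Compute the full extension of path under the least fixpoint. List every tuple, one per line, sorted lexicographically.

round 1: derive path(a,b) via R0 from red(a,b)
round 1: derive path(a,j) via R0 from red(a,j)
round 1: derive path(b,g) via R0 from red(b,g)
round 1: derive path(c,b) via R0 from red(c,b)
round 1: derive path(h,a) via R0 from red(h,a)
round 1: derive path(h,h) via R0 from red(h,h)
round 1: derive path(j,b) via R0 from red(j,b)
round 1: derive path(a,a) via R2 from red(a,b), road(b,a)
round 1: derive path(a,e) via R2 from red(a,j), road(j,e)
round 1: derive path(b,h) via R2 from red(b,g), road(g,h)
round 1: derive path(c,a) via R2 from red(c,b), road(b,a)
round 1: derive path(h,b) via R2 from red(h,a), road(a,b)
round 1: derive path(h,e) via R2 from red(h,h), road(h,e)
round 1: derive path(h,g) via R2 from red(h,a), road(a,g)
round 1: derive path(h,j) via R2 from red(h,h), road(h,j)
round 1: derive path(j,a) via R2 from red(j,b), road(b,a)
round 2: derive path(a,g) via R1 from path(a,b), red(b,g)
round 2: derive path(b,a) via R1 from path(b,h), red(h,a)
round 2: derive path(c,g) via R1 from path(c,b), red(b,g)
round 2: derive path(c,j) via R1 from path(c,a), red(a,j)
round 2: derive path(j,g) via R1 from path(j,b), red(b,g)
round 2: derive path(j,j) via R1 from path(j,a), red(a,j)
round 3: derive path(b,b) via R1 from path(b,a), red(a,b)
round 3: derive path(b,j) via R1 from path(b,a), red(a,j)

path(a,a)
path(a,b)
path(a,e)
path(a,g)
path(a,j)
path(b,a)
path(b,b)
path(b,g)
path(b,h)
path(b,j)
path(c,a)
path(c,b)
path(c,g)
path(c,j)
path(h,a)
path(h,b)
path(h,e)
path(h,g)
path(h,h)
path(h,j)
path(j,a)
path(j,b)
path(j,g)
path(j,j)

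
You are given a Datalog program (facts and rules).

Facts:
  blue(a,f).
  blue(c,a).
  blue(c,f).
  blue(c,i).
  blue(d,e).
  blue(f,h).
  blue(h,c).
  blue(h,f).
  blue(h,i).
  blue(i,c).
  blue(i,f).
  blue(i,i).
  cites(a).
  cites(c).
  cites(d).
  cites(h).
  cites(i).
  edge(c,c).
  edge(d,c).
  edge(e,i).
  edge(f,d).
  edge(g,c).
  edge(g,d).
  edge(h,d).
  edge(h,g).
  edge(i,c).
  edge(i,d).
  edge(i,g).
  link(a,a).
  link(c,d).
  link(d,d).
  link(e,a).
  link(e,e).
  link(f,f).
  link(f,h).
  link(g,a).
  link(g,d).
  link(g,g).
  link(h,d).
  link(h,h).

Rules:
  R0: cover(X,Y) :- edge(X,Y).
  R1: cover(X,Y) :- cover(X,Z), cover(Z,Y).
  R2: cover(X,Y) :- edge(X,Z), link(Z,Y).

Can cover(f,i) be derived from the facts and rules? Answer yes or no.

no

round 1: derive cover(c,c) via R0 from edge(c,c)
round 1: derive cover(d,c) via R0 from edge(d,c)
round 1: derive cover(e,i) via R0 from edge(e,i)
round 1: derive cover(f,d) via R0 from edge(f,d)
round 1: derive cover(g,c) via R0 from edge(g,c)
round 1: derive cover(g,d) via R0 from edge(g,d)
round 1: derive cover(h,d) via R0 from edge(h,d)
round 1: derive cover(h,g) via R0 from edge(h,g)
round 1: derive cover(i,c) via R0 from edge(i,c)
round 1: derive cover(i,d) via R0 from edge(i,d)
round 1: derive cover(i,g) via R0 from edge(i,g)
round 1: derive cover(c,d) via R2 from edge(c,c), link(c,d)
round 1: derive cover(d,d) via R2 from edge(d,c), link(c,d)
round 1: derive cover(h,a) via R2 from edge(h,g), link(g,a)
round 1: derive cover(i,a) via R2 from edge(i,g), link(g,a)
round 2: derive cover(e,a) via R1 from cover(e,i), cover(i,a)
round 2: derive cover(e,c) via R1 from cover(e,i), cover(i,c)
round 2: derive cover(e,d) via R1 from cover(e,i), cover(i,d)
round 2: derive cover(e,g) via R1 from cover(e,i), cover(i,g)
round 2: derive cover(f,c) via R1 from cover(f,d), cover(d,c)
round 2: derive cover(h,c) via R1 from cover(h,d), cover(d,c)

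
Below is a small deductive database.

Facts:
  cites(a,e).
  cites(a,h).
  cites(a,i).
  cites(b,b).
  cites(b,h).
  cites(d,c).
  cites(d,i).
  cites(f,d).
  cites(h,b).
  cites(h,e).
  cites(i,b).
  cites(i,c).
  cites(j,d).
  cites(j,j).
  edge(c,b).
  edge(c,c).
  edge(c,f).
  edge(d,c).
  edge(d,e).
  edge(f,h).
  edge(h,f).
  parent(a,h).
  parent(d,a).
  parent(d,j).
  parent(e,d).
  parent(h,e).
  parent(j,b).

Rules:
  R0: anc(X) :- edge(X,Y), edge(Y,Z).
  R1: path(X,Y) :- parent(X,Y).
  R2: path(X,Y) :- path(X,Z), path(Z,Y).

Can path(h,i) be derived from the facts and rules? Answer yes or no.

round 1: derive path(a,h) via R1 from parent(a,h)
round 1: derive path(d,a) via R1 from parent(d,a)
round 1: derive path(d,j) via R1 from parent(d,j)
round 1: derive path(e,d) via R1 from parent(e,d)
round 1: derive path(h,e) via R1 from parent(h,e)
round 1: derive path(j,b) via R1 from parent(j,b)
round 2: derive path(a,e) via R2 from path(a,h), path(h,e)
round 2: derive path(d,b) via R2 from path(d,j), path(j,b)
round 2: derive path(d,h) via R2 from path(d,a), path(a,h)
round 2: derive path(e,a) via R2 from path(e,d), path(d,a)
round 2: derive path(e,j) via R2 from path(e,d), path(d,j)
round 2: derive path(h,d) via R2 from path(h,e), path(e,d)
round 3: derive path(a,a) via R2 from path(a,e), path(e,a)
round 3: derive path(a,d) via R2 from path(a,e), path(e,d)
round 3: derive path(a,j) via R2 from path(a,e), path(e,j)
round 3: derive path(d,d) via R2 from path(d,h), path(h,d)
round 3: derive path(d,e) via R2 from path(d,a), path(a,e)
round 3: derive path(e,b) via R2 from path(e,d), path(d,b)
round 3: derive path(e,e) via R2 from path(e,a), path(a,e)
round 3: derive path(e,h) via R2 from path(e,a), path(a,h)
round 3: derive path(h,a) via R2 from path(h,d), path(d,a)
round 3: derive path(h,b) via R2 from path(h,d), path(d,b)
round 3: derive path(h,h) via R2 from path(h,d), path(d,h)
round 3: derive path(h,j) via R2 from path(h,d), path(d,j)
round 4: derive path(a,b) via R2 from path(a,d), path(d,b)

no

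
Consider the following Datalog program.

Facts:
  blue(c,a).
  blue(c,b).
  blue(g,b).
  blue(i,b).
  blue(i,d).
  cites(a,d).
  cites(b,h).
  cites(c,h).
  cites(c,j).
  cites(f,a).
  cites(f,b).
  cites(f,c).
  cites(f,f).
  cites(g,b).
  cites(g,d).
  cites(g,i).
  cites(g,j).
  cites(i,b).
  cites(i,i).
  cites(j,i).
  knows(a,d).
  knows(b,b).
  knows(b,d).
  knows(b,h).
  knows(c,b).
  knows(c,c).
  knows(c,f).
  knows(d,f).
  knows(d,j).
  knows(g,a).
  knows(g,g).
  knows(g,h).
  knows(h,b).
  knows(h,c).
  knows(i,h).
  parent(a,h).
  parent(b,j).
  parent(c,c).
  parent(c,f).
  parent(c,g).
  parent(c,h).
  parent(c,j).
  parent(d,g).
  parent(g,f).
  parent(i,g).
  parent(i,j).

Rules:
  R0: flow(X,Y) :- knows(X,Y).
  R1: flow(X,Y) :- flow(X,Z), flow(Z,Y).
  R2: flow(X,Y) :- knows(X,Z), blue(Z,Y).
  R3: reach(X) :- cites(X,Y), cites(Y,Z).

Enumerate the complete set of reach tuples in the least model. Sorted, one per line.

reach(c)
reach(f)
reach(g)
reach(i)
reach(j)

round 1: derive reach(c) via R3 from cites(c,j), cites(j,i)
round 1: derive reach(f) via R3 from cites(f,a), cites(a,d)
round 1: derive reach(g) via R3 from cites(g,b), cites(b,h)
round 1: derive reach(i) via R3 from cites(i,b), cites(b,h)
round 1: derive reach(j) via R3 from cites(j,i), cites(i,b)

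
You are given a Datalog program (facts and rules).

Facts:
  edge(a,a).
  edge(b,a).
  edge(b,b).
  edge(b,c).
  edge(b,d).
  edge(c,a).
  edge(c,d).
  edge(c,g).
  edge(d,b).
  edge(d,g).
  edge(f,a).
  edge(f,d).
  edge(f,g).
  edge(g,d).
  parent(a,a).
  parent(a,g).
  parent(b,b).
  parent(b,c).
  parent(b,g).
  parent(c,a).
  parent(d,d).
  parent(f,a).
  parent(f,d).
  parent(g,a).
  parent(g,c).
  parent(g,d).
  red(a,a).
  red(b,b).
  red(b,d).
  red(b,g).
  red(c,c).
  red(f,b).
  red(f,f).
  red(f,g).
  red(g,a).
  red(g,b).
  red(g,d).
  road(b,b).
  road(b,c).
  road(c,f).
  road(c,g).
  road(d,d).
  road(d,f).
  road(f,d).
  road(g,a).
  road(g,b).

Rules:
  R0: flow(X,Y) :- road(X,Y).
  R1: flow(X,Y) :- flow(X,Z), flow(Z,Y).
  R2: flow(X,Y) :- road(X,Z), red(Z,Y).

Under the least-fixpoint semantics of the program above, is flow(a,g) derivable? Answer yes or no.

no

round 1: derive flow(b,b) via R0 from road(b,b)
round 1: derive flow(b,c) via R0 from road(b,c)
round 1: derive flow(c,f) via R0 from road(c,f)
round 1: derive flow(c,g) via R0 from road(c,g)
round 1: derive flow(d,d) via R0 from road(d,d)
round 1: derive flow(d,f) via R0 from road(d,f)
round 1: derive flow(f,d) via R0 from road(f,d)
round 1: derive flow(g,a) via R0 from road(g,a)
round 1: derive flow(g,b) via R0 from road(g,b)
round 1: derive flow(b,d) via R2 from road(b,b), red(b,d)
round 1: derive flow(b,g) via R2 from road(b,b), red(b,g)
round 1: derive flow(c,a) via R2 from road(c,g), red(g,a)
round 1: derive flow(c,b) via R2 from road(c,f), red(f,b)
round 1: derive flow(c,d) via R2 from road(c,g), red(g,d)
round 1: derive flow(d,b) via R2 from road(d,f), red(f,b)
round 1: derive flow(d,g) via R2 from road(d,f), red(f,g)
round 1: derive flow(g,d) via R2 from road(g,b), red(b,d)
round 1: derive flow(g,g) via R2 from road(g,b), red(b,g)
round 2: derive flow(b,a) via R1 from flow(b,c), flow(c,a)
round 2: derive flow(b,f) via R1 from flow(b,c), flow(c,f)
round 2: derive flow(c,c) via R1 from flow(c,b), flow(b,c)
round 2: derive flow(d,a) via R1 from flow(d,g), flow(g,a)
round 2: derive flow(d,c) via R1 from flow(d,b), flow(b,c)
round 2: derive flow(f,b) via R1 from flow(f,d), flow(d,b)
round 2: derive flow(f,f) via R1 from flow(f,d), flow(d,f)
round 2: derive flow(f,g) via R1 from flow(f,d), flow(d,g)
round 2: derive flow(g,c) via R1 from flow(g,b), flow(b,c)
round 2: derive flow(g,f) via R1 from flow(g,d), flow(d,f)
round 3: derive flow(f,a) via R1 from flow(f,b), flow(b,a)
round 3: derive flow(f,c) via R1 from flow(f,b), flow(b,c)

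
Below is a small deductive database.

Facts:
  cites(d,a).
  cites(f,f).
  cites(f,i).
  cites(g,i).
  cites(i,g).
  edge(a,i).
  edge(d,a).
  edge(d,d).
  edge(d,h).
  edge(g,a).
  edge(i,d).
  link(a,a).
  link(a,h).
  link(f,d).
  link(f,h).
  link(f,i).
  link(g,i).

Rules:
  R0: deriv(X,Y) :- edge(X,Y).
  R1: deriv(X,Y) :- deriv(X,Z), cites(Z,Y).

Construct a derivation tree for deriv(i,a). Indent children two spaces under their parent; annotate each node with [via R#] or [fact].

deriv(i,a)  [via R1]
  deriv(i,d)  [via R0]
    edge(i,d)  [fact]
  cites(d,a)  [fact]

round 1: derive deriv(a,i) via R0 from edge(a,i)
round 1: derive deriv(d,a) via R0 from edge(d,a)
round 1: derive deriv(d,d) via R0 from edge(d,d)
round 1: derive deriv(d,h) via R0 from edge(d,h)
round 1: derive deriv(g,a) via R0 from edge(g,a)
round 1: derive deriv(i,d) via R0 from edge(i,d)
round 2: derive deriv(a,g) via R1 from deriv(a,i), cites(i,g)
round 2: derive deriv(i,a) via R1 from deriv(i,d), cites(d,a)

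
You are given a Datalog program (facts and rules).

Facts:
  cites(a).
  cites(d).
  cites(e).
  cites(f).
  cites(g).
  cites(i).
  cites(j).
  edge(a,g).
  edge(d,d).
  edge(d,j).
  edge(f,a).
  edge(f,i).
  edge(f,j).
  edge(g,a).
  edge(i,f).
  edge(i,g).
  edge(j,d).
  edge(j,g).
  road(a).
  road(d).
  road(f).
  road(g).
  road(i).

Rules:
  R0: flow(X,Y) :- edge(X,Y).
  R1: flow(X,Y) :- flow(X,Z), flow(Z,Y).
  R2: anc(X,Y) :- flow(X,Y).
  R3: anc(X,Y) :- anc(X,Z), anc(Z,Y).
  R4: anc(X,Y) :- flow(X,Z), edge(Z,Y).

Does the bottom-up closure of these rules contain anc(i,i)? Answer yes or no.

yes

round 1: derive flow(a,g) via R0 from edge(a,g)
round 1: derive flow(d,d) via R0 from edge(d,d)
round 1: derive flow(d,j) via R0 from edge(d,j)
round 1: derive flow(f,a) via R0 from edge(f,a)
round 1: derive flow(f,i) via R0 from edge(f,i)
round 1: derive flow(f,j) via R0 from edge(f,j)
round 1: derive flow(g,a) via R0 from edge(g,a)
round 1: derive flow(i,f) via R0 from edge(i,f)
round 1: derive flow(i,g) via R0 from edge(i,g)
round 1: derive flow(j,d) via R0 from edge(j,d)
round 1: derive flow(j,g) via R0 from edge(j,g)
round 2: derive flow(a,a) via R1 from flow(a,g), flow(g,a)
round 2: derive flow(d,g) via R1 from flow(d,j), flow(j,g)
round 2: derive flow(f,d) via R1 from flow(f,j), flow(j,d)
round 2: derive flow(f,f) via R1 from flow(f,i), flow(i,f)
round 2: derive flow(f,g) via R1 from flow(f,a), flow(a,g)
round 2: derive flow(g,g) via R1 from flow(g,a), flow(a,g)
round 2: derive flow(i,a) via R1 from flow(i,f), flow(f,a)
round 2: derive flow(i,i) via R1 from flow(i,f), flow(f,i)
round 2: derive flow(i,j) via R1 from flow(i,f), flow(f,j)
round 2: derive flow(j,a) via R1 from flow(j,g), flow(g,a)
round 2: derive flow(j,j) via R1 from flow(j,d), flow(d,j)
round 2: derive anc(a,g) via R2 from flow(a,g)
round 2: derive anc(d,d) via R2 from flow(d,d)
round 2: derive anc(d,j) via R2 from flow(d,j)
round 2: derive anc(f,a) via R2 from flow(f,a)
round 2: derive anc(f,i) via R2 from flow(f,i)
round 2: derive anc(f,j) via R2 from flow(f,j)
round 2: derive anc(g,a) via R2 from flow(g,a)
round 2: derive anc(i,f) via R2 from flow(i,f)
round 2: derive anc(i,g) via R2 from flow(i,g)
round 2: derive anc(j,d) via R2 from flow(j,d)
round 2: derive anc(j,g) via R2 from flow(j,g)
round 2: derive anc(a,a) via R4 from flow(a,g), edge(g,a)
round 2: derive anc(d,g) via R4 from flow(d,j), edge(j,g)
round 2: derive anc(f,d) via R4 from flow(f,j), edge(j,d)
round 2: derive anc(f,f) via R4 from flow(f,i), edge(i,f)
round 2: derive anc(f,g) via R4 from flow(f,a), edge(a,g)
round 2: derive anc(g,g) via R4 from flow(g,a), edge(a,g)
round 2: derive anc(i,a) via R4 from flow(i,f), edge(f,a)
round 2: derive anc(i,i) via R4 from flow(i,f), edge(f,i)
round 2: derive anc(i,j) via R4 from flow(i,f), edge(f,j)
round 2: derive anc(j,a) via R4 from flow(j,g), edge(g,a)
round 2: derive anc(j,j) via R4 from flow(j,d), edge(d,j)
round 3: derive flow(d,a) via R1 from flow(d,g), flow(g,a)
round 3: derive flow(i,d) via R1 from flow(i,f), flow(f,d)
round 3: derive anc(d,a) via R3 from anc(d,g), anc(g,a)
round 3: derive anc(i,d) via R3 from anc(i,f), anc(f,d)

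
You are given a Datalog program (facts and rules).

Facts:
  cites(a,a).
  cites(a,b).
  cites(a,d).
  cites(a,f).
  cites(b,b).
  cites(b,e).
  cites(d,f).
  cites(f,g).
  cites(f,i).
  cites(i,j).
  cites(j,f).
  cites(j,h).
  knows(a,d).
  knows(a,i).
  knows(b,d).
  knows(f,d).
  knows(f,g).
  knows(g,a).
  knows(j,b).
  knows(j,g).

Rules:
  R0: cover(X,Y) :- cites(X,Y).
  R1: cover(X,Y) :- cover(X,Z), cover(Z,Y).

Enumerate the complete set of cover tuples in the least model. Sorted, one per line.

round 1: derive cover(a,a) via R0 from cites(a,a)
round 1: derive cover(a,b) via R0 from cites(a,b)
round 1: derive cover(a,d) via R0 from cites(a,d)
round 1: derive cover(a,f) via R0 from cites(a,f)
round 1: derive cover(b,b) via R0 from cites(b,b)
round 1: derive cover(b,e) via R0 from cites(b,e)
round 1: derive cover(d,f) via R0 from cites(d,f)
round 1: derive cover(f,g) via R0 from cites(f,g)
round 1: derive cover(f,i) via R0 from cites(f,i)
round 1: derive cover(i,j) via R0 from cites(i,j)
round 1: derive cover(j,f) via R0 from cites(j,f)
round 1: derive cover(j,h) via R0 from cites(j,h)
round 2: derive cover(a,e) via R1 from cover(a,b), cover(b,e)
round 2: derive cover(a,g) via R1 from cover(a,f), cover(f,g)
round 2: derive cover(a,i) via R1 from cover(a,f), cover(f,i)
round 2: derive cover(d,g) via R1 from cover(d,f), cover(f,g)
round 2: derive cover(d,i) via R1 from cover(d,f), cover(f,i)
round 2: derive cover(f,j) via R1 from cover(f,i), cover(i,j)
round 2: derive cover(i,f) via R1 from cover(i,j), cover(j,f)
round 2: derive cover(i,h) via R1 from cover(i,j), cover(j,h)
round 2: derive cover(j,g) via R1 from cover(j,f), cover(f,g)
round 2: derive cover(j,i) via R1 from cover(j,f), cover(f,i)
round 3: derive cover(a,h) via R1 from cover(a,i), cover(i,h)
round 3: derive cover(a,j) via R1 from cover(a,f), cover(f,j)
round 3: derive cover(d,h) via R1 from cover(d,i), cover(i,h)
round 3: derive cover(d,j) via R1 from cover(d,f), cover(f,j)
round 3: derive cover(f,f) via R1 from cover(f,i), cover(i,f)
round 3: derive cover(f,h) via R1 from cover(f,i), cover(i,h)
round 3: derive cover(i,g) via R1 from cover(i,f), cover(f,g)
round 3: derive cover(i,i) via R1 from cover(i,f), cover(f,i)
round 3: derive cover(j,j) via R1 from cover(j,f), cover(f,j)

cover(a,a)
cover(a,b)
cover(a,d)
cover(a,e)
cover(a,f)
cover(a,g)
cover(a,h)
cover(a,i)
cover(a,j)
cover(b,b)
cover(b,e)
cover(d,f)
cover(d,g)
cover(d,h)
cover(d,i)
cover(d,j)
cover(f,f)
cover(f,g)
cover(f,h)
cover(f,i)
cover(f,j)
cover(i,f)
cover(i,g)
cover(i,h)
cover(i,i)
cover(i,j)
cover(j,f)
cover(j,g)
cover(j,h)
cover(j,i)
cover(j,j)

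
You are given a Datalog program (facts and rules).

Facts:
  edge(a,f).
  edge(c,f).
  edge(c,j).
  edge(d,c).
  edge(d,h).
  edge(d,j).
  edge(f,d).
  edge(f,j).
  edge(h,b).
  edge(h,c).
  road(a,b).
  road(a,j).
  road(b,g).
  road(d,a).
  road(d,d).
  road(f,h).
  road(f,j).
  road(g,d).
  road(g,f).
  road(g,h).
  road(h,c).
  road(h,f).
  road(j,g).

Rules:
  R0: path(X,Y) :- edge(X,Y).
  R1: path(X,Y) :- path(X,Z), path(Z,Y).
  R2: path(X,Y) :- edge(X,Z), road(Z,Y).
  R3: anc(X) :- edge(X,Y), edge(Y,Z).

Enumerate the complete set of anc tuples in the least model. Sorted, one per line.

round 1: derive anc(a) via R3 from edge(a,f), edge(f,d)
round 1: derive anc(c) via R3 from edge(c,f), edge(f,d)
round 1: derive anc(d) via R3 from edge(d,c), edge(c,f)
round 1: derive anc(f) via R3 from edge(f,d), edge(d,c)
round 1: derive anc(h) via R3 from edge(h,c), edge(c,f)

anc(a)
anc(c)
anc(d)
anc(f)
anc(h)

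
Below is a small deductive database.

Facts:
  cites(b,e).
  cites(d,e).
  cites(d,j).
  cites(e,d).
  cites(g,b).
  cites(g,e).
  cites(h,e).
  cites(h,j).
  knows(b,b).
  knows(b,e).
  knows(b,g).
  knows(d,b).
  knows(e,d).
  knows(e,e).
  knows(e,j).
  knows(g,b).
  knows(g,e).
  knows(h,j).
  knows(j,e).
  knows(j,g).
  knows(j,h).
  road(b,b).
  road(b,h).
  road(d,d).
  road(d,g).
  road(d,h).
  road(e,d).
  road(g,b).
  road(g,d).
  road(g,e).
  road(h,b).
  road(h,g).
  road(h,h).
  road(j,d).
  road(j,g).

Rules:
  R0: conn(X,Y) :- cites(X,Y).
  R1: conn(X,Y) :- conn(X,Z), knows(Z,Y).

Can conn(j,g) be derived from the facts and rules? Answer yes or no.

no

round 1: derive conn(b,e) via R0 from cites(b,e)
round 1: derive conn(d,e) via R0 from cites(d,e)
round 1: derive conn(d,j) via R0 from cites(d,j)
round 1: derive conn(e,d) via R0 from cites(e,d)
round 1: derive conn(g,b) via R0 from cites(g,b)
round 1: derive conn(g,e) via R0 from cites(g,e)
round 1: derive conn(h,e) via R0 from cites(h,e)
round 1: derive conn(h,j) via R0 from cites(h,j)
round 2: derive conn(b,d) via R1 from conn(b,e), knows(e,d)
round 2: derive conn(b,j) via R1 from conn(b,e), knows(e,j)
round 2: derive conn(d,d) via R1 from conn(d,e), knows(e,d)
round 2: derive conn(d,g) via R1 from conn(d,j), knows(j,g)
round 2: derive conn(d,h) via R1 from conn(d,j), knows(j,h)
round 2: derive conn(e,b) via R1 from conn(e,d), knows(d,b)
round 2: derive conn(g,d) via R1 from conn(g,e), knows(e,d)
round 2: derive conn(g,g) via R1 from conn(g,b), knows(b,g)
round 2: derive conn(g,j) via R1 from conn(g,e), knows(e,j)
round 2: derive conn(h,d) via R1 from conn(h,e), knows(e,d)
round 2: derive conn(h,g) via R1 from conn(h,j), knows(j,g)
round 2: derive conn(h,h) via R1 from conn(h,j), knows(j,h)
round 3: derive conn(b,b) via R1 from conn(b,d), knows(d,b)
round 3: derive conn(b,g) via R1 from conn(b,j), knows(j,g)
round 3: derive conn(b,h) via R1 from conn(b,j), knows(j,h)
round 3: derive conn(d,b) via R1 from conn(d,d), knows(d,b)
round 3: derive conn(e,e) via R1 from conn(e,b), knows(b,e)
round 3: derive conn(e,g) via R1 from conn(e,b), knows(b,g)
round 3: derive conn(g,h) via R1 from conn(g,j), knows(j,h)
round 3: derive conn(h,b) via R1 from conn(h,d), knows(d,b)
round 4: derive conn(e,j) via R1 from conn(e,e), knows(e,j)
round 5: derive conn(e,h) via R1 from conn(e,j), knows(j,h)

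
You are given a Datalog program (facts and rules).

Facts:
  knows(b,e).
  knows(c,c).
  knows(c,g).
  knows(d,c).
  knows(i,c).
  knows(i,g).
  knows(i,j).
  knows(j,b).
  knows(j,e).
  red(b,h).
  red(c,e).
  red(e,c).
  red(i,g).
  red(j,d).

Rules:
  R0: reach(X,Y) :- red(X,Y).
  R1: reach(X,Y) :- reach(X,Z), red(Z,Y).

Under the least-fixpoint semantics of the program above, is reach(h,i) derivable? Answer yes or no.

round 1: derive reach(b,h) via R0 from red(b,h)
round 1: derive reach(c,e) via R0 from red(c,e)
round 1: derive reach(e,c) via R0 from red(e,c)
round 1: derive reach(i,g) via R0 from red(i,g)
round 1: derive reach(j,d) via R0 from red(j,d)
round 2: derive reach(c,c) via R1 from reach(c,e), red(e,c)
round 2: derive reach(e,e) via R1 from reach(e,c), red(c,e)

no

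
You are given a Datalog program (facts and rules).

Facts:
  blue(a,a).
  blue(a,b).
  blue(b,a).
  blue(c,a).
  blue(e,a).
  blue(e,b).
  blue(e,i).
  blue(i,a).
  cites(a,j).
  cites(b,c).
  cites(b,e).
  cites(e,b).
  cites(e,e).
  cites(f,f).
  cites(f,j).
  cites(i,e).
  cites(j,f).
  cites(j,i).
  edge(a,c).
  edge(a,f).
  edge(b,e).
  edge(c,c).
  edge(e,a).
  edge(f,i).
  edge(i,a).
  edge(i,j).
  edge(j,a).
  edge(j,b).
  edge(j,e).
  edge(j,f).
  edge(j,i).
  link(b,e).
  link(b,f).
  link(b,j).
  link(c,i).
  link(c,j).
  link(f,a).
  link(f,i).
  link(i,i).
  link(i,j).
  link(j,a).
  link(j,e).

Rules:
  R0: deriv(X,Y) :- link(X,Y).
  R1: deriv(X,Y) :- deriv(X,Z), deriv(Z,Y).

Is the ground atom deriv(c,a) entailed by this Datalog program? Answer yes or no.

yes

round 1: derive deriv(b,e) via R0 from link(b,e)
round 1: derive deriv(b,f) via R0 from link(b,f)
round 1: derive deriv(b,j) via R0 from link(b,j)
round 1: derive deriv(c,i) via R0 from link(c,i)
round 1: derive deriv(c,j) via R0 from link(c,j)
round 1: derive deriv(f,a) via R0 from link(f,a)
round 1: derive deriv(f,i) via R0 from link(f,i)
round 1: derive deriv(i,i) via R0 from link(i,i)
round 1: derive deriv(i,j) via R0 from link(i,j)
round 1: derive deriv(j,a) via R0 from link(j,a)
round 1: derive deriv(j,e) via R0 from link(j,e)
round 2: derive deriv(b,a) via R1 from deriv(b,f), deriv(f,a)
round 2: derive deriv(b,i) via R1 from deriv(b,f), deriv(f,i)
round 2: derive deriv(c,a) via R1 from deriv(c,j), deriv(j,a)
round 2: derive deriv(c,e) via R1 from deriv(c,j), deriv(j,e)
round 2: derive deriv(f,j) via R1 from deriv(f,i), deriv(i,j)
round 2: derive deriv(i,a) via R1 from deriv(i,j), deriv(j,a)
round 2: derive deriv(i,e) via R1 from deriv(i,j), deriv(j,e)
round 3: derive deriv(f,e) via R1 from deriv(f,i), deriv(i,e)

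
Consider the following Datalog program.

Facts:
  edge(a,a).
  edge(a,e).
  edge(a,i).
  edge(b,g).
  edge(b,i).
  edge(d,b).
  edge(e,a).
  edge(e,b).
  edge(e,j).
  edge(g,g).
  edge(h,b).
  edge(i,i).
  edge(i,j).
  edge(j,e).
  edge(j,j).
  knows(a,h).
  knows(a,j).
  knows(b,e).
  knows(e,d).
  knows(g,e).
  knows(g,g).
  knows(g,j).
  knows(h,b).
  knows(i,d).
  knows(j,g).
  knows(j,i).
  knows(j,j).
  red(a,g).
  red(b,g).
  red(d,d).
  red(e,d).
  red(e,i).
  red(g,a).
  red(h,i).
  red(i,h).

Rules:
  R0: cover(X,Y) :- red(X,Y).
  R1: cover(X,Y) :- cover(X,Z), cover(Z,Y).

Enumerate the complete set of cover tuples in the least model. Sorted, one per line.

round 1: derive cover(a,g) via R0 from red(a,g)
round 1: derive cover(b,g) via R0 from red(b,g)
round 1: derive cover(d,d) via R0 from red(d,d)
round 1: derive cover(e,d) via R0 from red(e,d)
round 1: derive cover(e,i) via R0 from red(e,i)
round 1: derive cover(g,a) via R0 from red(g,a)
round 1: derive cover(h,i) via R0 from red(h,i)
round 1: derive cover(i,h) via R0 from red(i,h)
round 2: derive cover(a,a) via R1 from cover(a,g), cover(g,a)
round 2: derive cover(b,a) via R1 from cover(b,g), cover(g,a)
round 2: derive cover(e,h) via R1 from cover(e,i), cover(i,h)
round 2: derive cover(g,g) via R1 from cover(g,a), cover(a,g)
round 2: derive cover(h,h) via R1 from cover(h,i), cover(i,h)
round 2: derive cover(i,i) via R1 from cover(i,h), cover(h,i)

cover(a,a)
cover(a,g)
cover(b,a)
cover(b,g)
cover(d,d)
cover(e,d)
cover(e,h)
cover(e,i)
cover(g,a)
cover(g,g)
cover(h,h)
cover(h,i)
cover(i,h)
cover(i,i)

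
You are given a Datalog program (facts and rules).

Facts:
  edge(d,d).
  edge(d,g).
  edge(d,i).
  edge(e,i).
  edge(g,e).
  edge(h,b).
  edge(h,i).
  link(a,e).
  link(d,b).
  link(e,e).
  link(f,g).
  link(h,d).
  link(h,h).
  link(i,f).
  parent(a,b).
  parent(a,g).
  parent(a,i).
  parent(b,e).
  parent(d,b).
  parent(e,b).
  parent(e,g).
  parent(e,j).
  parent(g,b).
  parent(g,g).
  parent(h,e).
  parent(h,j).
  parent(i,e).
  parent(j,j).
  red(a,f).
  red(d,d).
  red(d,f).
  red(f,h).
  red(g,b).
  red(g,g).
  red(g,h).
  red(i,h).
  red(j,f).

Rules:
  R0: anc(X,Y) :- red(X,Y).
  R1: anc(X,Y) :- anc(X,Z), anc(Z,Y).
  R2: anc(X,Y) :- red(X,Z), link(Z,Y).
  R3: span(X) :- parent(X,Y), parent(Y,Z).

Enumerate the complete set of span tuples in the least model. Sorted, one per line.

round 1: derive span(a) via R3 from parent(a,b), parent(b,e)
round 1: derive span(b) via R3 from parent(b,e), parent(e,b)
round 1: derive span(d) via R3 from parent(d,b), parent(b,e)
round 1: derive span(e) via R3 from parent(e,b), parent(b,e)
round 1: derive span(g) via R3 from parent(g,b), parent(b,e)
round 1: derive span(h) via R3 from parent(h,e), parent(e,b)
round 1: derive span(i) via R3 from parent(i,e), parent(e,b)
round 1: derive span(j) via R3 from parent(j,j), parent(j,j)

span(a)
span(b)
span(d)
span(e)
span(g)
span(h)
span(i)
span(j)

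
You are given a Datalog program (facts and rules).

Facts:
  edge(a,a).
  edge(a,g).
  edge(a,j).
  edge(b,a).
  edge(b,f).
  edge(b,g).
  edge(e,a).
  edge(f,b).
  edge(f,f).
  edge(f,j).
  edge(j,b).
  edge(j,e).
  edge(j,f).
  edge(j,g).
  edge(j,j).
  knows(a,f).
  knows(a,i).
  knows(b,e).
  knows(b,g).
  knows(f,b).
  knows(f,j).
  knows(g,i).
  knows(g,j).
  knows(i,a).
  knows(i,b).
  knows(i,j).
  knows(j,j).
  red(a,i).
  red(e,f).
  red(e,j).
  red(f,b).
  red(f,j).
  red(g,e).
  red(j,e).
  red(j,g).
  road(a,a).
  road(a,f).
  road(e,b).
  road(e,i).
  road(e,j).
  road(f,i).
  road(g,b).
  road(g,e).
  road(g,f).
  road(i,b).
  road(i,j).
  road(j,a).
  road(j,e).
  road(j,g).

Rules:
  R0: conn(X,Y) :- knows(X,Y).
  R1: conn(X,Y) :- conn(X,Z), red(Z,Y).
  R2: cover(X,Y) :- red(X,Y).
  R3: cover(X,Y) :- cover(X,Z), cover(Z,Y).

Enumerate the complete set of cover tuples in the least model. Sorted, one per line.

cover(a,i)
cover(e,b)
cover(e,e)
cover(e,f)
cover(e,g)
cover(e,j)
cover(f,b)
cover(f,e)
cover(f,f)
cover(f,g)
cover(f,j)
cover(g,b)
cover(g,e)
cover(g,f)
cover(g,g)
cover(g,j)
cover(j,b)
cover(j,e)
cover(j,f)
cover(j,g)
cover(j,j)

round 1: derive cover(a,i) via R2 from red(a,i)
round 1: derive cover(e,f) via R2 from red(e,f)
round 1: derive cover(e,j) via R2 from red(e,j)
round 1: derive cover(f,b) via R2 from red(f,b)
round 1: derive cover(f,j) via R2 from red(f,j)
round 1: derive cover(g,e) via R2 from red(g,e)
round 1: derive cover(j,e) via R2 from red(j,e)
round 1: derive cover(j,g) via R2 from red(j,g)
round 2: derive cover(e,b) via R3 from cover(e,f), cover(f,b)
round 2: derive cover(e,e) via R3 from cover(e,j), cover(j,e)
round 2: derive cover(e,g) via R3 from cover(e,j), cover(j,g)
round 2: derive cover(f,e) via R3 from cover(f,j), cover(j,e)
round 2: derive cover(f,g) via R3 from cover(f,j), cover(j,g)
round 2: derive cover(g,f) via R3 from cover(g,e), cover(e,f)
round 2: derive cover(g,j) via R3 from cover(g,e), cover(e,j)
round 2: derive cover(j,f) via R3 from cover(j,e), cover(e,f)
round 2: derive cover(j,j) via R3 from cover(j,e), cover(e,j)
round 3: derive cover(f,f) via R3 from cover(f,e), cover(e,f)
round 3: derive cover(g,b) via R3 from cover(g,e), cover(e,b)
round 3: derive cover(g,g) via R3 from cover(g,e), cover(e,g)
round 3: derive cover(j,b) via R3 from cover(j,e), cover(e,b)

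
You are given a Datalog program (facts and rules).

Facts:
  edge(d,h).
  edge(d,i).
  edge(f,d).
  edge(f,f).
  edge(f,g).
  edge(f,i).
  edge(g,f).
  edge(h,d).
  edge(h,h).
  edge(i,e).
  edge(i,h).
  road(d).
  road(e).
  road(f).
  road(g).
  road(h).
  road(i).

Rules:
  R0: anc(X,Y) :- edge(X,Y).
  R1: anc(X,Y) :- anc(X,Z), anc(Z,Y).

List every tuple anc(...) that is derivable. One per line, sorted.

round 1: derive anc(d,h) via R0 from edge(d,h)
round 1: derive anc(d,i) via R0 from edge(d,i)
round 1: derive anc(f,d) via R0 from edge(f,d)
round 1: derive anc(f,f) via R0 from edge(f,f)
round 1: derive anc(f,g) via R0 from edge(f,g)
round 1: derive anc(f,i) via R0 from edge(f,i)
round 1: derive anc(g,f) via R0 from edge(g,f)
round 1: derive anc(h,d) via R0 from edge(h,d)
round 1: derive anc(h,h) via R0 from edge(h,h)
round 1: derive anc(i,e) via R0 from edge(i,e)
round 1: derive anc(i,h) via R0 from edge(i,h)
round 2: derive anc(d,d) via R1 from anc(d,h), anc(h,d)
round 2: derive anc(d,e) via R1 from anc(d,i), anc(i,e)
round 2: derive anc(f,e) via R1 from anc(f,i), anc(i,e)
round 2: derive anc(f,h) via R1 from anc(f,d), anc(d,h)
round 2: derive anc(g,d) via R1 from anc(g,f), anc(f,d)
round 2: derive anc(g,g) via R1 from anc(g,f), anc(f,g)
round 2: derive anc(g,i) via R1 from anc(g,f), anc(f,i)
round 2: derive anc(h,i) via R1 from anc(h,d), anc(d,i)
round 2: derive anc(i,d) via R1 from anc(i,h), anc(h,d)
round 3: derive anc(g,e) via R1 from anc(g,d), anc(d,e)
round 3: derive anc(g,h) via R1 from anc(g,d), anc(d,h)
round 3: derive anc(h,e) via R1 from anc(h,d), anc(d,e)
round 3: derive anc(i,i) via R1 from anc(i,d), anc(d,i)

anc(d,d)
anc(d,e)
anc(d,h)
anc(d,i)
anc(f,d)
anc(f,e)
anc(f,f)
anc(f,g)
anc(f,h)
anc(f,i)
anc(g,d)
anc(g,e)
anc(g,f)
anc(g,g)
anc(g,h)
anc(g,i)
anc(h,d)
anc(h,e)
anc(h,h)
anc(h,i)
anc(i,d)
anc(i,e)
anc(i,h)
anc(i,i)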